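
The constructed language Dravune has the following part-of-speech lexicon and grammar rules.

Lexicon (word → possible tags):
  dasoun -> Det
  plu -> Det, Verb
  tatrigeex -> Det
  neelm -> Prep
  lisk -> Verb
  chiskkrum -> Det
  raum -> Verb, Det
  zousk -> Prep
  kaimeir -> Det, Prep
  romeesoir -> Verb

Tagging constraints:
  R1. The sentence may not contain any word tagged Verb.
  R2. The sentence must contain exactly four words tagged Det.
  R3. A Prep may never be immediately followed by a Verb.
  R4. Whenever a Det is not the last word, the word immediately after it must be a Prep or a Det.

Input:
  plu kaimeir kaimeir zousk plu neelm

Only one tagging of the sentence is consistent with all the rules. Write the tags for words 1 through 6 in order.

Det Det Det Prep Det Prep

Candidates per position — 1:plu {Det,Verb}; 2:kaimeir {Det,Prep}; 3:kaimeir {Det,Prep}; 4:zousk {Prep}; 5:plu {Det,Verb}; 6:neelm {Prep}.
If word 1 were Verb, no tagging could satisfy rule 1; so word 1 is Det.
If word 2 were Prep, no tagging could satisfy rule 2; so word 2 is Det.
If word 3 were Prep, no tagging could satisfy rule 2; so word 3 is Det.
If word 5 were Verb, no tagging could satisfy rule 1; so word 5 is Det.
That leaves exactly one tagging: Det Det Det Prep Det Prep.
Rule-by-rule: rule 1 holds; rule 2 holds; rule 3 holds; rule 4 holds.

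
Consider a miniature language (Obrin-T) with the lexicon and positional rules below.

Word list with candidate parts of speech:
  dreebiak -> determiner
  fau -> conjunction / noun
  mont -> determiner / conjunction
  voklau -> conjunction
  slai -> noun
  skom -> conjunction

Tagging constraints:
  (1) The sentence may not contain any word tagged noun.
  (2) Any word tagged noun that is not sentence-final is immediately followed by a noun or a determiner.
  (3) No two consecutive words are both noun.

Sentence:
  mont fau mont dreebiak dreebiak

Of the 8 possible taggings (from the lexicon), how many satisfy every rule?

Candidates per position — 1:mont {determiner,conjunction}; 2:fau {conjunction,noun}; 3:mont {determiner,conjunction}; 4:dreebiak {determiner}; 5:dreebiak {determiner}.
There are 8 candidate sequences in total.
The sequences that satisfy every rule: determiner conjunction determiner determiner determiner; determiner conjunction conjunction determiner determiner; conjunction conjunction determiner determiner determiner; conjunction conjunction conjunction determiner determiner.
Count = 4.

4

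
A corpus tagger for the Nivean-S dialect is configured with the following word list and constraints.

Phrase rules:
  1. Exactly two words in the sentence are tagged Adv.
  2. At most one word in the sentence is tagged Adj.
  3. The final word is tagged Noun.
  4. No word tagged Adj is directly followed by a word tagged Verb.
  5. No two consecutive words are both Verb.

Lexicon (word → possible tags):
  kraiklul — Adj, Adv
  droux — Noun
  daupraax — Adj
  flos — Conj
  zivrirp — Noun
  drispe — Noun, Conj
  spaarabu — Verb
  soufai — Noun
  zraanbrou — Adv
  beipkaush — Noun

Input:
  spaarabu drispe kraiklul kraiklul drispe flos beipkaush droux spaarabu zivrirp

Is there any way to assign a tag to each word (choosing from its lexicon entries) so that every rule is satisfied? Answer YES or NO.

YES

Candidates per position — 1:spaarabu {Verb}; 2:drispe {Noun,Conj}; 3:kraiklul {Adj,Adv}; 4:kraiklul {Adj,Adv}; 5:drispe {Noun,Conj}; 6:flos {Conj}; 7:beipkaush {Noun}; 8:droux {Noun}; 9:spaarabu {Verb}; 10:zivrirp {Noun}.
One satisfying assignment: Verb Noun Adv Adv Conj Conj Noun Noun Verb Noun.
Check: rule 1 ✓; rule 2 ✓; rule 3 ✓; rule 4 ✓; rule 5 ✓.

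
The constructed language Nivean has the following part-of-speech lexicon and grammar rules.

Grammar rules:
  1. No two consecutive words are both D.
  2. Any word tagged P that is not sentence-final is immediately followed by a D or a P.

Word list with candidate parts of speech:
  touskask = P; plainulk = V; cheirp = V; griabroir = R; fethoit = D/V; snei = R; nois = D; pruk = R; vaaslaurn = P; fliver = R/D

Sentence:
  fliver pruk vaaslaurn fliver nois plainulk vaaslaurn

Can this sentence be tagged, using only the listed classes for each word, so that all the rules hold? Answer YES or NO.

NO

Candidates per position — 1:fliver {R,D}; 2:pruk {R}; 3:vaaslaurn {P}; 4:fliver {R,D}; 5:nois {D}; 6:plainulk {V}; 7:vaaslaurn {P}.
Every candidate sequence violates at least one rule; no consistent tagging exists.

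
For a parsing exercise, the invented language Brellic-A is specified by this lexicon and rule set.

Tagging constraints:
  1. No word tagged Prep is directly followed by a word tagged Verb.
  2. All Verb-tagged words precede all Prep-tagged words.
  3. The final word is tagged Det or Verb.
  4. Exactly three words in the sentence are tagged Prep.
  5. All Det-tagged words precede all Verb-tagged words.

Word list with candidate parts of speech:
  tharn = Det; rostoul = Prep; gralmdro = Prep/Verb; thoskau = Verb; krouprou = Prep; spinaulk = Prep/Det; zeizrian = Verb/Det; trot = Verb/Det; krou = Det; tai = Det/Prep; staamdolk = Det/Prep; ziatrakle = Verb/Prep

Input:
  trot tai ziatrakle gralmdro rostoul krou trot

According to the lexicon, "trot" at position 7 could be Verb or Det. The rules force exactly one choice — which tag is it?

Det

Candidates per position — 1:trot {Verb,Det}; 2:tai {Det,Prep}; 3:ziatrakle {Verb,Prep}; 4:gralmdro {Prep,Verb}; 5:rostoul {Prep}; 6:krou {Det}; 7:trot {Verb,Det}.
Position 1: Verb is ruled out by rule 5; that leaves Det.
Position 3: Verb is ruled out by rule 5; that leaves Prep.
Position 4: Verb is ruled out by rule 1; that leaves Prep.
Position 7: Verb is ruled out by rule 2; that leaves Det.
Position 2: Prep is ruled out by rule 4; that leaves Det.
The unique satisfying tagging is: Det Det Prep Prep Prep Det Det.
Checking: rule 1 satisfied; rule 2 satisfied; rule 3 satisfied; rule 4 satisfied; rule 5 satisfied.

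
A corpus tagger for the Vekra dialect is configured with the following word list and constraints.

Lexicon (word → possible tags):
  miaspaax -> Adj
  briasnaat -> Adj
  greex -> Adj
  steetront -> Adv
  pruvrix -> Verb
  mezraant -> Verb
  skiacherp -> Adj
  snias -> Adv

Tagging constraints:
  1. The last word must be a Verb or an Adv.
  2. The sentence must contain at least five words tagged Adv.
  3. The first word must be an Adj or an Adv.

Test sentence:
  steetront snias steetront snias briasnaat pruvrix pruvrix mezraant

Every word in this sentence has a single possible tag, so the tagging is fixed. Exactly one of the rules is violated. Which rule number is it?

2

Fixed tagging: Adv Adv Adv Adv Adj Verb Verb Verb.
Rule check: R1 ok, R2 fails, R3 ok.
Only rule 2 fails.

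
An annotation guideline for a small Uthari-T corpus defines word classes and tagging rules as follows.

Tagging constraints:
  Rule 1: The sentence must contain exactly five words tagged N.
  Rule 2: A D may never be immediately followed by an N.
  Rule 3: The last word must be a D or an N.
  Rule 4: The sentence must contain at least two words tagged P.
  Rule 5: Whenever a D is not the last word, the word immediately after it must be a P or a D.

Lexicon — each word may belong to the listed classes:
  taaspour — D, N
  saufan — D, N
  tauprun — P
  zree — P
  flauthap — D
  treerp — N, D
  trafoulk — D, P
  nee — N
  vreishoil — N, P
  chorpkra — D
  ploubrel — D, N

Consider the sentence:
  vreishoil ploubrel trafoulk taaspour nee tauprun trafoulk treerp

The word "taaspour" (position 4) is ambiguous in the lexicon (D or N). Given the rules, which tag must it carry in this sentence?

Candidates per position — 1:vreishoil {N,P}; 2:ploubrel {D,N}; 3:trafoulk {D,P}; 4:taaspour {D,N}; 5:nee {N}; 6:tauprun {P}; 7:trafoulk {D,P}; 8:treerp {N,D}.
If word 1 were P, no tagging could satisfy rule 1; so word 1 is N.
If word 2 were D, no tagging could satisfy rule 1; so word 2 is N.
If word 3 were D, no tagging could satisfy rule 2; so word 3 is P.
If word 4 were D, no tagging could satisfy rule 1; so word 4 is N.
If word 8 were D, no tagging could satisfy rule 1; so word 8 is N.
If word 7 were D, no tagging could satisfy rule 2; so word 7 is P.
That leaves exactly one tagging: N N P N N P P N.
Rule-by-rule: rule 1 satisfied; rule 2 satisfied; rule 3 satisfied; rule 4 satisfied; rule 5 satisfied.

N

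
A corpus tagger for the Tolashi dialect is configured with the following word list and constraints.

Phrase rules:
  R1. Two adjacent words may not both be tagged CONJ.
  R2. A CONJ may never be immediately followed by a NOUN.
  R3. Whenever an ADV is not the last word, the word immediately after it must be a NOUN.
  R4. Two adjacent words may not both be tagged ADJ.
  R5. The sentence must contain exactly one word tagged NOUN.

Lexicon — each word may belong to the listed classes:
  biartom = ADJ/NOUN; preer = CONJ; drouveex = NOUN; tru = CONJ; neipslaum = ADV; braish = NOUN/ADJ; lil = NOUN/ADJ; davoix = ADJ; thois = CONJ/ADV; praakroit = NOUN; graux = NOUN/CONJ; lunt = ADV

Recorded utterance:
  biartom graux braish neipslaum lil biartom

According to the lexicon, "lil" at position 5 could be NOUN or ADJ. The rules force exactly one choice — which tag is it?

NOUN

Candidates per position — 1:biartom {ADJ,NOUN}; 2:graux {NOUN,CONJ}; 3:braish {NOUN,ADJ}; 4:neipslaum {ADV}; 5:lil {NOUN,ADJ}; 6:biartom {ADJ,NOUN}.
Word 5 cannot be ADJ — rule 3 would then fail for every completion. It is NOUN.
Word 6 cannot be NOUN — rule 5 would then fail for every completion. It is ADJ.
Word 1 cannot be NOUN — rule 5 would then fail for every completion. It is ADJ.
Word 2 cannot be NOUN — rule 5 would then fail for every completion. It is CONJ.
Word 3 cannot be NOUN — rule 2 would then fail for every completion. It is ADJ.
The only consistent sequence is: ADJ CONJ ADJ ADV NOUN ADJ.
Verifying each rule — rule 1 ok; rule 2 ok; rule 3 ok; rule 4 ok; rule 5 ok.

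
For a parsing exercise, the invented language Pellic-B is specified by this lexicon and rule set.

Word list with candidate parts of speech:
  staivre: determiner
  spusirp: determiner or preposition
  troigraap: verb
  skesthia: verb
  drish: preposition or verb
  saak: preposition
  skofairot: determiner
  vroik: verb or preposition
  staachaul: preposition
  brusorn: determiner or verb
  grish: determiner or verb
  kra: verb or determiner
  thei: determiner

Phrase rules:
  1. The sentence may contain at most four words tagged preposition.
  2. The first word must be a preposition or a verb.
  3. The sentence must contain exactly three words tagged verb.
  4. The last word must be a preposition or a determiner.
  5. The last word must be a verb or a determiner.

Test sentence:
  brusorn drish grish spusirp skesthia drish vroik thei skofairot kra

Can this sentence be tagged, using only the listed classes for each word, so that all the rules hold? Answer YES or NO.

YES

Candidates per position — 1:brusorn {determiner,verb}; 2:drish {preposition,verb}; 3:grish {determiner,verb}; 4:spusirp {determiner,preposition}; 5:skesthia {verb}; 6:drish {preposition,verb}; 7:vroik {verb,preposition}; 8:thei {determiner}; 9:skofairot {determiner}; 10:kra {verb,determiner}.
One satisfying assignment: verb verb determiner preposition verb preposition preposition determiner determiner determiner.
Checking: rule 1 ✓; rule 2 ✓; rule 3 ✓; rule 4 ✓; rule 5 ✓.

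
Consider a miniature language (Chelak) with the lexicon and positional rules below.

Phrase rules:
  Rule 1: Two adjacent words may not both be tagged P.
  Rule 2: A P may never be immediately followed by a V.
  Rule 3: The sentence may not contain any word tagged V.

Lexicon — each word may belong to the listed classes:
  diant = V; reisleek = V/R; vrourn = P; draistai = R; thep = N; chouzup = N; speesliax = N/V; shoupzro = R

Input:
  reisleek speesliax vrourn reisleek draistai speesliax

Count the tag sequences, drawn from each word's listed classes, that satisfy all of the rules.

Candidates per position — 1:reisleek {V,R}; 2:speesliax {N,V}; 3:vrourn {P}; 4:reisleek {V,R}; 5:draistai {R}; 6:speesliax {N,V}.
There are 16 candidate sequences in total.
The sequences that satisfy every rule: R N P R R N.
Count = 1.

1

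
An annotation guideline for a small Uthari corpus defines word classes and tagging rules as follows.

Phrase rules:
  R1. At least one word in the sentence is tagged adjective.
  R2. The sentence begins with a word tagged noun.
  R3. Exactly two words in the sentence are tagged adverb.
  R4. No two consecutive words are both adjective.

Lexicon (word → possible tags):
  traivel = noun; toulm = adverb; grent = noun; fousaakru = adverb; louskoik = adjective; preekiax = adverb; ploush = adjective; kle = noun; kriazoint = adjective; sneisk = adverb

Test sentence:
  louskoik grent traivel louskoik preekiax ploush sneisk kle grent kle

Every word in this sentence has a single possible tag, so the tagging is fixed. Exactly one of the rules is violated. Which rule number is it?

2

Fixed tagging: adjective noun noun adjective adverb adjective adverb noun noun noun.
Checking each rule: R1 ✓, R2 ✗, R3 ✓, R4 ✓.
Only rule 2 fails.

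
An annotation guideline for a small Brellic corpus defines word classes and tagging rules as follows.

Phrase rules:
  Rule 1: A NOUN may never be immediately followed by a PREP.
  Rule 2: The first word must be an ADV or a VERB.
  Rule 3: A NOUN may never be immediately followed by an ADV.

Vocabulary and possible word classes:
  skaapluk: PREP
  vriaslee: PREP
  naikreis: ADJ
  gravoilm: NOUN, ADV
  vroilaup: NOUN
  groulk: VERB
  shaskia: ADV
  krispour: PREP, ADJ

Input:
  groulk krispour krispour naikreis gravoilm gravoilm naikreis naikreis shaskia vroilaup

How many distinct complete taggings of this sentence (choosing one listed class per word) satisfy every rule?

Candidates per position — 1:groulk {VERB}; 2:krispour {PREP,ADJ}; 3:krispour {PREP,ADJ}; 4:naikreis {ADJ}; 5:gravoilm {NOUN,ADV}; 6:gravoilm {NOUN,ADV}; 7:naikreis {ADJ}; 8:naikreis {ADJ}; 9:shaskia {ADV}; 10:vroilaup {NOUN}.
There are 16 candidate sequences in total.
Checking each against the rules leaves 12 sequences.
Count = 12.

12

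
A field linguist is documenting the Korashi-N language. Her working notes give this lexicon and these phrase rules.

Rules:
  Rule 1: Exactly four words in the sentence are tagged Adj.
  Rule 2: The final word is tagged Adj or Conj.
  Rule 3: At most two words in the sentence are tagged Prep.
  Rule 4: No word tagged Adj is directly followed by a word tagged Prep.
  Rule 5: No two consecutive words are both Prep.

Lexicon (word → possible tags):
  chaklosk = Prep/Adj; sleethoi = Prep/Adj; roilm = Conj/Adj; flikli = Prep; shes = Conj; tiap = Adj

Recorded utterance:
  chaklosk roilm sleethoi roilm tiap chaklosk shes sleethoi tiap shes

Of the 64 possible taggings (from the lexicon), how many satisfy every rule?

Candidates per position — 1:chaklosk {Prep,Adj}; 2:roilm {Conj,Adj}; 3:sleethoi {Prep,Adj}; 4:roilm {Conj,Adj}; 5:tiap {Adj}; 6:chaklosk {Prep,Adj}; 7:shes {Conj}; 8:sleethoi {Prep,Adj}; 9:tiap {Adj}; 10:shes {Conj}.
There are 64 candidate sequences in total.
The sequences that satisfy every rule: Prep Conj Prep Conj Adj Adj Conj Adj Adj Conj; Prep Conj Adj Conj Adj Adj Conj Prep Adj Conj; Adj Conj Prep Conj Adj Adj Conj Prep Adj Conj.
Count = 3.

3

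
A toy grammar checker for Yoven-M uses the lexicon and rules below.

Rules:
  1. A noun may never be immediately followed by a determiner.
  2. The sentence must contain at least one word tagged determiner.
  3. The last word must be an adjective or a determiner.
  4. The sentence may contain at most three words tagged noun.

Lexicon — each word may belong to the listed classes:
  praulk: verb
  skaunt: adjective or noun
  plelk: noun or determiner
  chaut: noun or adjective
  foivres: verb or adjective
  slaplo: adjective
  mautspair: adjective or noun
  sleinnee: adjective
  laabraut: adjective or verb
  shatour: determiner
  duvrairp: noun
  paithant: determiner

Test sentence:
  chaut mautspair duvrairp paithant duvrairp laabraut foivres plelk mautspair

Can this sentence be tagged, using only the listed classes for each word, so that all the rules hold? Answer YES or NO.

Candidates per position — 1:chaut {noun,adjective}; 2:mautspair {adjective,noun}; 3:duvrairp {noun}; 4:paithant {determiner}; 5:duvrairp {noun}; 6:laabraut {adjective,verb}; 7:foivres {verb,adjective}; 8:plelk {noun,determiner}; 9:mautspair {adjective,noun}.
Rule 1 cannot be satisfied by any choice of tags from the lexicon.
So there is no consistent tagging.

NO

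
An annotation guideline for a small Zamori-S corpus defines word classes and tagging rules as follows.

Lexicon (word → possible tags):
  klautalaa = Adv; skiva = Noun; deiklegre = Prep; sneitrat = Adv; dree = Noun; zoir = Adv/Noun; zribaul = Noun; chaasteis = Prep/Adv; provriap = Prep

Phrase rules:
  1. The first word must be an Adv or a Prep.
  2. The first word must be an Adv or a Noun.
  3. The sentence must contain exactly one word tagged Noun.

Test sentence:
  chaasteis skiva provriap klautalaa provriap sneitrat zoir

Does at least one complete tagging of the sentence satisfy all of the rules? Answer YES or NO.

Candidates per position — 1:chaasteis {Prep,Adv}; 2:skiva {Noun}; 3:provriap {Prep}; 4:klautalaa {Adv}; 5:provriap {Prep}; 6:sneitrat {Adv}; 7:zoir {Adv,Noun}.
One satisfying assignment: Adv Noun Prep Adv Prep Adv Adv.
Check: rule 1 satisfied; rule 2 satisfied; rule 3 satisfied.

YES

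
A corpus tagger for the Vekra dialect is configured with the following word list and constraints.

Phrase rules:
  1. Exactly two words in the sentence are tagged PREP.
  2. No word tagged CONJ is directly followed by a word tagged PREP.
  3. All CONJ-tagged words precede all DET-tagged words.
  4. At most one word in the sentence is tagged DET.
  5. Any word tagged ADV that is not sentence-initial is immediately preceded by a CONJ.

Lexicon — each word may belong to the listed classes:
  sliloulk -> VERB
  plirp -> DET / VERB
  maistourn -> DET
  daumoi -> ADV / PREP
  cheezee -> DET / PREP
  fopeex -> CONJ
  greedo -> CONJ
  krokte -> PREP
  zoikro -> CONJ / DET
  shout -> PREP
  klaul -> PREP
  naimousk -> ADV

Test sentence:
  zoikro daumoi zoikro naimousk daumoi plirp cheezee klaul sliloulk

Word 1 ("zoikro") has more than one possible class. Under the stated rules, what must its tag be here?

CONJ

Candidates per position — 1:zoikro {CONJ,DET}; 2:daumoi {ADV,PREP}; 3:zoikro {CONJ,DET}; 4:naimousk {ADV}; 5:daumoi {ADV,PREP}; 6:plirp {DET,VERB}; 7:cheezee {DET,PREP}; 8:klaul {PREP}; 9:sliloulk {VERB}.
Word 3 cannot be DET — rule 5 would then fail for every completion. It is CONJ.
Word 5 cannot be ADV — rule 5 would then fail for every completion. It is PREP.
Word 7 cannot be PREP — rule 1 would then fail for every completion. It is DET.
Word 1 cannot be DET — rule 3 would then fail for every completion. It is CONJ.
Word 2 cannot be PREP — rule 1 would then fail for every completion. It is ADV.
Word 6 cannot be DET — rule 4 would then fail for every completion. It is VERB.
So the tagging must be: CONJ ADV CONJ ADV PREP VERB DET PREP VERB.
Rule-by-rule: rule 1 satisfied; rule 2 satisfied; rule 3 satisfied; rule 4 satisfied; rule 5 satisfied.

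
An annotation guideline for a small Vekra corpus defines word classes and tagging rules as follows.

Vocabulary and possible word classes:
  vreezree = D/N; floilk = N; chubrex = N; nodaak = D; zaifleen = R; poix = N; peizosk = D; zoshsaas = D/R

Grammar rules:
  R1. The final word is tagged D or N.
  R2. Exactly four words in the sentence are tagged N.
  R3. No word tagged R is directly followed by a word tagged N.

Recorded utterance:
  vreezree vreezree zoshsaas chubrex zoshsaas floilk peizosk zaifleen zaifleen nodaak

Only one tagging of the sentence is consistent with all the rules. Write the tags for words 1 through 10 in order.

Candidates per position — 1:vreezree {D,N}; 2:vreezree {D,N}; 3:zoshsaas {D,R}; 4:chubrex {N}; 5:zoshsaas {D,R}; 6:floilk {N}; 7:peizosk {D}; 8:zaifleen {R}; 9:zaifleen {R}; 10:nodaak {D}.
If word 1 were D, no tagging could satisfy rule 2; so word 1 is N.
If word 2 were D, no tagging could satisfy rule 2; so word 2 is N.
If word 3 were R, no tagging could satisfy rule 3; so word 3 is D.
If word 5 were R, no tagging could satisfy rule 3; so word 5 is D.
That leaves exactly one tagging: N N D N D N D R R D.
Rule-by-rule: rule 1 ✓; rule 2 ✓; rule 3 ✓.

N N D N D N D R R D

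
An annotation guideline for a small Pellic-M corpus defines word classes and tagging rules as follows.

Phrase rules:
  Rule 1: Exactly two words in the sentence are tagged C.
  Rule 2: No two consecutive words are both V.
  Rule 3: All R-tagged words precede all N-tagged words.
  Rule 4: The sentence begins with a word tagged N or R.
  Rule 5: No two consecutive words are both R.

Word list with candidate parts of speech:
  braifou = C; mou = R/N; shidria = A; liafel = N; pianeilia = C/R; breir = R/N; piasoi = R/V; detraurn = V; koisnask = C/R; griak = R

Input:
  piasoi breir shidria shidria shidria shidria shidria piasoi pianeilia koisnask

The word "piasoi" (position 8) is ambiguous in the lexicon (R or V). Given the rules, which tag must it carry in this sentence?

Candidates per position — 1:piasoi {R,V}; 2:breir {R,N}; 3:shidria {A}; 4:shidria {A}; 5:shidria {A}; 6:shidria {A}; 7:shidria {A}; 8:piasoi {R,V}; 9:pianeilia {C,R}; 10:koisnask {C,R}.
Position 1: V is ruled out by rule 4; that leaves R.
Position 2: R is ruled out by rule 5; that leaves N.
Position 8: R is ruled out by rule 3; that leaves V.
Position 9: R is ruled out by rule 1; that leaves C.
Position 10: R is ruled out by rule 1; that leaves C.
The only consistent sequence is: R N A A A A A V C C.
Check: rule 1 satisfied; rule 2 satisfied; rule 3 satisfied; rule 4 satisfied; rule 5 satisfied.

V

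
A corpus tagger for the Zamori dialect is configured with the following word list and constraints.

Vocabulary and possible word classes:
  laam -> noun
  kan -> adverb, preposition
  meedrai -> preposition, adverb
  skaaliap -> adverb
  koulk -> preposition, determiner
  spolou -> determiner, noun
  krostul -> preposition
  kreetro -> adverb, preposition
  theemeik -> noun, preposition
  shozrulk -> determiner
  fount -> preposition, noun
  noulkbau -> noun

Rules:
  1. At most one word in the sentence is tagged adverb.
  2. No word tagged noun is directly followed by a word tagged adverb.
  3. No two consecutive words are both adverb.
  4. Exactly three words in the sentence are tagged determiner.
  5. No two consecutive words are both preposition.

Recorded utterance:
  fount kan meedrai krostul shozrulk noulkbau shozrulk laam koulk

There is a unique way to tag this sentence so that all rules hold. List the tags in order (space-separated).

noun preposition adverb preposition determiner noun determiner noun determiner

Candidates per position — 1:fount {preposition,noun}; 2:kan {adverb,preposition}; 3:meedrai {preposition,adverb}; 4:krostul {preposition}; 5:shozrulk {determiner}; 6:noulkbau {noun}; 7:shozrulk {determiner}; 8:laam {noun}; 9:koulk {preposition,determiner}.
If word 3 were preposition, no tagging could satisfy rule 5; so word 3 is adverb.
If word 9 were preposition, no tagging could satisfy rule 4; so word 9 is determiner.
If word 2 were adverb, no tagging could satisfy rule 1; so word 2 is preposition.
If word 1 were preposition, no tagging could satisfy rule 5; so word 1 is noun.
So the tagging must be: noun preposition adverb preposition determiner noun determiner noun determiner.
Checking: rule 1 satisfied; rule 2 satisfied; rule 3 satisfied; rule 4 satisfied; rule 5 satisfied.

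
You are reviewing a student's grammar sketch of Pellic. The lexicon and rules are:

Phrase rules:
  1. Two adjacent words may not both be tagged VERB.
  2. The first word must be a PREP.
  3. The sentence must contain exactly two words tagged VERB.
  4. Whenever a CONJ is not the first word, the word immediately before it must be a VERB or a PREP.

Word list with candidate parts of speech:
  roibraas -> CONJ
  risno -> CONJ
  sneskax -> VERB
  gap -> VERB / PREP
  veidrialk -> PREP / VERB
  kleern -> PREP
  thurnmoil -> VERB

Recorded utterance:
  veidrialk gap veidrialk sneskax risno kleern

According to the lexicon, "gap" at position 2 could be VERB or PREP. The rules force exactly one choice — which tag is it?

Candidates per position — 1:veidrialk {PREP,VERB}; 2:gap {VERB,PREP}; 3:veidrialk {PREP,VERB}; 4:sneskax {VERB}; 5:risno {CONJ}; 6:kleern {PREP}.
At position 1, choosing VERB makes rule 2 impossible to satisfy; hence PREP.
At position 3, choosing VERB makes rule 1 impossible to satisfy; hence PREP.
At position 2, choosing PREP makes rule 3 impossible to satisfy; hence VERB.
That leaves exactly one tagging: PREP VERB PREP VERB CONJ PREP.
Rule-by-rule: rule 1 ok; rule 2 ok; rule 3 ok; rule 4 ok.

VERB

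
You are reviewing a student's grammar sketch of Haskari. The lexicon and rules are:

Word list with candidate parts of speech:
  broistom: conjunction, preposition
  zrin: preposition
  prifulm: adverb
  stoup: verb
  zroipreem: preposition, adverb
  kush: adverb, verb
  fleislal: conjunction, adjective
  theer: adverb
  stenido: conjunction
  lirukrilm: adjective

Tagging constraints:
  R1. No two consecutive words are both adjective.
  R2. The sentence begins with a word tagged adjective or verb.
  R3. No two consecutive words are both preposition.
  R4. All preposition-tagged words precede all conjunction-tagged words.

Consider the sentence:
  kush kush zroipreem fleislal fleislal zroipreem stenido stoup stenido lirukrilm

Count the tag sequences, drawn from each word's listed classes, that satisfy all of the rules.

12

Candidates per position — 1:kush {adverb,verb}; 2:kush {adverb,verb}; 3:zroipreem {preposition,adverb}; 4:fleislal {conjunction,adjective}; 5:fleislal {conjunction,adjective}; 6:zroipreem {preposition,adverb}; 7:stenido {conjunction}; 8:stoup {verb}; 9:stenido {conjunction}; 10:lirukrilm {adjective}.
There are 64 candidate sequences in total.
Checking each against the rules leaves 12 sequences.
Count = 12.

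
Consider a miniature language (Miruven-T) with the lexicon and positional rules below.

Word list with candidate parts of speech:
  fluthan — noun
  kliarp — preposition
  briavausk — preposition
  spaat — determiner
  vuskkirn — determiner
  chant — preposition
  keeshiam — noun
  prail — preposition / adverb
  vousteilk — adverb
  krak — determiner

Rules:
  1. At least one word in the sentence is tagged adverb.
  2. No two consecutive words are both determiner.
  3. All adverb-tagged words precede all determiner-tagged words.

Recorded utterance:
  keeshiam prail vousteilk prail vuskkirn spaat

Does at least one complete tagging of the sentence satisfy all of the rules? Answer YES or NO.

Candidates per position — 1:keeshiam {noun}; 2:prail {preposition,adverb}; 3:vousteilk {adverb}; 4:prail {preposition,adverb}; 5:vuskkirn {determiner}; 6:spaat {determiner}.
Rule 2 cannot be satisfied by any choice of tags from the lexicon.
So there is no consistent tagging.

NO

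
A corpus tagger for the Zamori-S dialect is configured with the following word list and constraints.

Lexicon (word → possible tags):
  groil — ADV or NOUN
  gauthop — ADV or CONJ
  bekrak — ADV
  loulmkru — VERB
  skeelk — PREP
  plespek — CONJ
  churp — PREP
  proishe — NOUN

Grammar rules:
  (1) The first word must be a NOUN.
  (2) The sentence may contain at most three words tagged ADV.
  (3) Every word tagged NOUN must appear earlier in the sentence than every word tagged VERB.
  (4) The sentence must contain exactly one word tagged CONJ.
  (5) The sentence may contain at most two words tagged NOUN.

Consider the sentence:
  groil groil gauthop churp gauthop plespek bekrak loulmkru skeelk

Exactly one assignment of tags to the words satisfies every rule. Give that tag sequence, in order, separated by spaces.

NOUN NOUN ADV PREP ADV CONJ ADV VERB PREP

Candidates per position — 1:groil {ADV,NOUN}; 2:groil {ADV,NOUN}; 3:gauthop {ADV,CONJ}; 4:churp {PREP}; 5:gauthop {ADV,CONJ}; 6:plespek {CONJ}; 7:bekrak {ADV}; 8:loulmkru {VERB}; 9:skeelk {PREP}.
If word 1 were ADV, no tagging could satisfy rule 1; so word 1 is NOUN.
If word 3 were CONJ, no tagging could satisfy rule 4; so word 3 is ADV.
If word 5 were CONJ, no tagging could satisfy rule 4; so word 5 is ADV.
If word 2 were ADV, no tagging could satisfy rule 2; so word 2 is NOUN.
The unique satisfying tagging is: NOUN NOUN ADV PREP ADV CONJ ADV VERB PREP.
Check: rule 1 satisfied; rule 2 satisfied; rule 3 satisfied; rule 4 satisfied; rule 5 satisfied.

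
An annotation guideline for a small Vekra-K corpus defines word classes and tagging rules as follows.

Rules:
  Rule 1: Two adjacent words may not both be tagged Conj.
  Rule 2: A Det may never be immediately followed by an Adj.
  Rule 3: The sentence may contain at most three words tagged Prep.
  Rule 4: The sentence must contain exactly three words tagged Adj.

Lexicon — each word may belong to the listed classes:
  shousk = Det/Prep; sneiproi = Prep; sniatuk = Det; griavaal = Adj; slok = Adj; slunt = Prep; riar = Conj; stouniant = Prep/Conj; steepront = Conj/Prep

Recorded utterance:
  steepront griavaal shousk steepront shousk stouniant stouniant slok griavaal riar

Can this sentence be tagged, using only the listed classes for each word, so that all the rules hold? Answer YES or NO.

Candidates per position — 1:steepront {Conj,Prep}; 2:griavaal {Adj}; 3:shousk {Det,Prep}; 4:steepront {Conj,Prep}; 5:shousk {Det,Prep}; 6:stouniant {Prep,Conj}; 7:stouniant {Prep,Conj}; 8:slok {Adj}; 9:griavaal {Adj}; 10:riar {Conj}.
One satisfying assignment: Conj Adj Prep Conj Prep Prep Conj Adj Adj Conj.
Verifying each rule — rule 1 holds; rule 2 holds; rule 3 holds; rule 4 holds.

YES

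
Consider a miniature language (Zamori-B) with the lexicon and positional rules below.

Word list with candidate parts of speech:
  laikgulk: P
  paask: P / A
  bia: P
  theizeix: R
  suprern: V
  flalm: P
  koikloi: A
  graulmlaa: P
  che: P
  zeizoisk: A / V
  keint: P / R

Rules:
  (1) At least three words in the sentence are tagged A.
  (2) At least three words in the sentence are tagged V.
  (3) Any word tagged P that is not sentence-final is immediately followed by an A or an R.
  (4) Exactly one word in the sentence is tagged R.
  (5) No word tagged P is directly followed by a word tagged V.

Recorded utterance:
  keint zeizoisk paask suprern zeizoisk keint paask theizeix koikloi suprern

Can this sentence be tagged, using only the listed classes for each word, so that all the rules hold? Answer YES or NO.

Candidates per position — 1:keint {P,R}; 2:zeizoisk {A,V}; 3:paask {P,A}; 4:suprern {V}; 5:zeizoisk {A,V}; 6:keint {P,R}; 7:paask {P,A}; 8:theizeix {R}; 9:koikloi {A}; 10:suprern {V}.
One satisfying assignment: P A A V V P A R A V.
Checking: rule 1 holds; rule 2 holds; rule 3 holds; rule 4 holds; rule 5 holds.

YES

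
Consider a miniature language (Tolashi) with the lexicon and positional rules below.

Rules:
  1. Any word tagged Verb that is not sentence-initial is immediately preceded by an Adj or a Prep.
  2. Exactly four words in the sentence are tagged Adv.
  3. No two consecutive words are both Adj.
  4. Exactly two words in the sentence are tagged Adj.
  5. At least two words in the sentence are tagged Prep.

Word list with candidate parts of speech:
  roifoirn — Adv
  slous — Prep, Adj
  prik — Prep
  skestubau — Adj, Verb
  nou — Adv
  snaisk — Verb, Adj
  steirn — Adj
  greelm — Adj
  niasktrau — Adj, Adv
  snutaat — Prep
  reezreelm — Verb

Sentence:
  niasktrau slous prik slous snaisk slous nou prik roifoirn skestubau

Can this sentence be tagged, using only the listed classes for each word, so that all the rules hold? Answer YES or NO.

Candidates per position — 1:niasktrau {Adj,Adv}; 2:slous {Prep,Adj}; 3:prik {Prep}; 4:slous {Prep,Adj}; 5:snaisk {Verb,Adj}; 6:slous {Prep,Adj}; 7:nou {Adv}; 8:prik {Prep}; 9:roifoirn {Adv}; 10:skestubau {Adj,Verb}.
Rule 2 cannot be satisfied by any choice of tags from the lexicon.
So there is no consistent tagging.

NO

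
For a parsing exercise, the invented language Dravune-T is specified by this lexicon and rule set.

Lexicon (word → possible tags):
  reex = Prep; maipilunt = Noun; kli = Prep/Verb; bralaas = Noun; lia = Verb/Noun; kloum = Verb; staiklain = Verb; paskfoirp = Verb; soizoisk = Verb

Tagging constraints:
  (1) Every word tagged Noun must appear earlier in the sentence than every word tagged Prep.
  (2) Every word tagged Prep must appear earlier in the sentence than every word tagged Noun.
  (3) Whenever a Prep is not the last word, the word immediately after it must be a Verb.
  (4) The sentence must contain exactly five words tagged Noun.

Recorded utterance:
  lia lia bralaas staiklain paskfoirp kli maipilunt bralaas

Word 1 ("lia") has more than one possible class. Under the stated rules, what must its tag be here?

Noun

Candidates per position — 1:lia {Verb,Noun}; 2:lia {Verb,Noun}; 3:bralaas {Noun}; 4:staiklain {Verb}; 5:paskfoirp {Verb}; 6:kli {Prep,Verb}; 7:maipilunt {Noun}; 8:bralaas {Noun}.
Position 1: tagging it Verb would leave rule 4 unsatisfiable, so it must be Noun.
Position 2: tagging it Verb would leave rule 4 unsatisfiable, so it must be Noun.
Position 6: tagging it Prep would leave rule 1 unsatisfiable, so it must be Verb.
So the tagging must be: Noun Noun Noun Verb Verb Verb Noun Noun.
Rule-by-rule: rule 1 ok; rule 2 ok; rule 3 ok; rule 4 ok.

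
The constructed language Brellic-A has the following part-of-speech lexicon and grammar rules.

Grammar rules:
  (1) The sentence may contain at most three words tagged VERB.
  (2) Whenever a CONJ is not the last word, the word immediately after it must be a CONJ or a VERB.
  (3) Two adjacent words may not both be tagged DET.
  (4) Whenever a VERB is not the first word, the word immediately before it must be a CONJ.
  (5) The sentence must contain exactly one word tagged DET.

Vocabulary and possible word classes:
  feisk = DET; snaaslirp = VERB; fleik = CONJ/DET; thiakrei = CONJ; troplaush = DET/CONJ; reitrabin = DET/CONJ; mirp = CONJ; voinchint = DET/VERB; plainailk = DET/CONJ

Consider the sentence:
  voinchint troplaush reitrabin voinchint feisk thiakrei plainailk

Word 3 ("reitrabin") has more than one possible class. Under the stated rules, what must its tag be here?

CONJ

Candidates per position — 1:voinchint {DET,VERB}; 2:troplaush {DET,CONJ}; 3:reitrabin {DET,CONJ}; 4:voinchint {DET,VERB}; 5:feisk {DET}; 6:thiakrei {CONJ}; 7:plainailk {DET,CONJ}.
Position 1: tagging it DET would leave rule 5 unsatisfiable, so it must be VERB.
Position 2: tagging it DET would leave rule 5 unsatisfiable, so it must be CONJ.
Position 3: tagging it DET would leave rule 2 unsatisfiable, so it must be CONJ.
Position 4: tagging it DET would leave rule 2 unsatisfiable, so it must be VERB.
Position 7: tagging it DET would leave rule 2 unsatisfiable, so it must be CONJ.
The only consistent sequence is: VERB CONJ CONJ VERB DET CONJ CONJ.
Check: rule 1 ✓; rule 2 ✓; rule 3 ✓; rule 4 ✓; rule 5 ✓.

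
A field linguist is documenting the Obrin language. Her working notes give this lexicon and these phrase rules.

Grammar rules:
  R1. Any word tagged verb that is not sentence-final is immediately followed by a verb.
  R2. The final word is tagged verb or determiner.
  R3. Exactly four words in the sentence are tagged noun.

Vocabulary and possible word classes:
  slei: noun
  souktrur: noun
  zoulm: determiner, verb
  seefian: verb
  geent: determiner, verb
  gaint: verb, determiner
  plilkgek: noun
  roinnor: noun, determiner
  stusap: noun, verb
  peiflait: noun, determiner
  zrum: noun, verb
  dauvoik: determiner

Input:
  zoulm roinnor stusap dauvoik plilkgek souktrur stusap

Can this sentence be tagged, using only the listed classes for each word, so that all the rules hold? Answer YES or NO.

Candidates per position — 1:zoulm {determiner,verb}; 2:roinnor {noun,determiner}; 3:stusap {noun,verb}; 4:dauvoik {determiner}; 5:plilkgek {noun}; 6:souktrur {noun}; 7:stusap {noun,verb}.
One satisfying assignment: determiner noun noun determiner noun noun verb.
Check: rule 1 satisfied; rule 2 satisfied; rule 3 satisfied.

YES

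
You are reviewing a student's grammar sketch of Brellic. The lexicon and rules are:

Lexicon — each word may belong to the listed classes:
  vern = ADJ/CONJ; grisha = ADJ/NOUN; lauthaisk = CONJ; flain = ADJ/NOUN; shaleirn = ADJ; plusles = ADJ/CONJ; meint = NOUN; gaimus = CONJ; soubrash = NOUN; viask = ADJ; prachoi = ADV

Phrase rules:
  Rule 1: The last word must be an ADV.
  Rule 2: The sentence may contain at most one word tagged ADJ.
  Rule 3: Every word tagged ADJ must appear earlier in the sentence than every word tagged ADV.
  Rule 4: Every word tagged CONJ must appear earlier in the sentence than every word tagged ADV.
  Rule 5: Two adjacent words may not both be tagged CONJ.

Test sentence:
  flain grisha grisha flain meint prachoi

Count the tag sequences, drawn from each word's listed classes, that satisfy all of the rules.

Candidates per position — 1:flain {ADJ,NOUN}; 2:grisha {ADJ,NOUN}; 3:grisha {ADJ,NOUN}; 4:flain {ADJ,NOUN}; 5:meint {NOUN}; 6:prachoi {ADV}.
There are 16 candidate sequences in total.
The sequences that satisfy every rule: ADJ NOUN NOUN NOUN NOUN ADV; NOUN ADJ NOUN NOUN NOUN ADV; NOUN NOUN ADJ NOUN NOUN ADV; NOUN NOUN NOUN ADJ NOUN ADV; NOUN NOUN NOUN NOUN NOUN ADV.
Count = 5.

5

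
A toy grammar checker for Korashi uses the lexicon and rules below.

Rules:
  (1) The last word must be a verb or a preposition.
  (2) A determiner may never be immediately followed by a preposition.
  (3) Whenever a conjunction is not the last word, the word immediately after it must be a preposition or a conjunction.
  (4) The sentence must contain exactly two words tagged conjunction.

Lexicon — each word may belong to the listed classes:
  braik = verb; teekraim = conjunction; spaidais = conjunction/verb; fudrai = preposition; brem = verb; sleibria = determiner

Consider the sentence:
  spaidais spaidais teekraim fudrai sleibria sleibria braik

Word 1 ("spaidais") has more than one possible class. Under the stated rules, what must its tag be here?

verb

Candidates per position — 1:spaidais {conjunction,verb}; 2:spaidais {conjunction,verb}; 3:teekraim {conjunction}; 4:fudrai {preposition}; 5:sleibria {determiner}; 6:sleibria {determiner}; 7:braik {verb}.
Position 1: the remaining choice is settled jointly with positions 2 — only verb at position 1 is part of a tagging that satisfies every rule.
The only consistent sequence is: verb conjunction conjunction preposition determiner determiner verb.
Checking: rule 1 ✓; rule 2 ✓; rule 3 ✓; rule 4 ✓.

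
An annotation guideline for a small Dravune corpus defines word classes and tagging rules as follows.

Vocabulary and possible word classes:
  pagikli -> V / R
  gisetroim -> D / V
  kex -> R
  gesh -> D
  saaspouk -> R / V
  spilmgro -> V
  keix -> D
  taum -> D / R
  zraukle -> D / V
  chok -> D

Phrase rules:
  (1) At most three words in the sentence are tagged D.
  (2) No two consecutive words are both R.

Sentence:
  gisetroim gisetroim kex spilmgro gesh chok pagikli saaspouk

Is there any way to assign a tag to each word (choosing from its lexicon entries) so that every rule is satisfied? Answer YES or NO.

YES

Candidates per position — 1:gisetroim {D,V}; 2:gisetroim {D,V}; 3:kex {R}; 4:spilmgro {V}; 5:gesh {D}; 6:chok {D}; 7:pagikli {V,R}; 8:saaspouk {R,V}.
One satisfying assignment: V V R V D D V V.
Verifying each rule — rule 1 ✓; rule 2 ✓.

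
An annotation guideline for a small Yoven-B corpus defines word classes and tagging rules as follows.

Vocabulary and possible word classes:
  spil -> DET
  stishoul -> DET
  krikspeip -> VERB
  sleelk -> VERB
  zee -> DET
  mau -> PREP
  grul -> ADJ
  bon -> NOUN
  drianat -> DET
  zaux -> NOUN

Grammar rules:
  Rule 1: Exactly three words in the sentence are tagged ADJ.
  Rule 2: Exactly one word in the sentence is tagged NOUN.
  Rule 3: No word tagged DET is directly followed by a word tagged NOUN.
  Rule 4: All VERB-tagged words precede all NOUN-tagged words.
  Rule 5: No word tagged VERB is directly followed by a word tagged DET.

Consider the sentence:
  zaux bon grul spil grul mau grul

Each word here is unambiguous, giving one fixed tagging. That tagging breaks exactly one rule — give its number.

2

Fixed tagging: NOUN NOUN ADJ DET ADJ PREP ADJ.
Checking each rule: R1 ✓, R2 ✗, R3 ✓, R4 ✓, R5 ✓.
Only rule 2 fails.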